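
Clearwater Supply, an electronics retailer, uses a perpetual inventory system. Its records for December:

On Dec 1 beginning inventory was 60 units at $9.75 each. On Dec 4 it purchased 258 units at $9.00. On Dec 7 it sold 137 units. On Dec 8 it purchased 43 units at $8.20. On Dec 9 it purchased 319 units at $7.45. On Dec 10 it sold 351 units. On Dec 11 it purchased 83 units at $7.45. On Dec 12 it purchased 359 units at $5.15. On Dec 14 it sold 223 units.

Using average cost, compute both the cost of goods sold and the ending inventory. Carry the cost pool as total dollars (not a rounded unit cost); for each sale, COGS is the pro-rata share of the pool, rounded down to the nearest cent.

COGS = $5,499.09; ending inventory = $2,604.26

After Dec 1: 60 on hand, pool $585.00 (≈ $9.7500 each)
After Dec 4: 318 on hand, pool $2,907.00 (≈ $9.1415 each)
Dec 7, sell 137: 137/318 × $2,907.00 → $1,252.38
After Dec 8: 224 on hand, pool $2,007.22 (≈ $8.9608 each)
After Dec 9: 543 on hand, pool $4,383.77 (≈ $8.0732 each)
Dec 10, sell 351: 351/543 × $4,383.77 → $2,833.70
After Dec 11: 275 on hand, pool $2,168.42 (≈ $7.8852 each)
After Dec 12: 634 on hand, pool $4,017.27 (≈ $6.3364 each)
Dec 14, sell 223: 223/634 × $4,017.27 → $1,413.01
Total COGS = $1,252.38 + $2,833.70 + $1,413.01 = $5,499.09
Ending inventory (cost pool remaining) = $2,604.26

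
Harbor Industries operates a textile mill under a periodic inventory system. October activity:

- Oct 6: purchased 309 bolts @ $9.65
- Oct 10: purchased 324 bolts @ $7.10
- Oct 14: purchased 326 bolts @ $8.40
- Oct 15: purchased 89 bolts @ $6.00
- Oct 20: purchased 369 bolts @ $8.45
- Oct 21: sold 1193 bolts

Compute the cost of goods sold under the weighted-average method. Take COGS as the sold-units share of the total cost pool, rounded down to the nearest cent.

Oct 21, sell 1193: 1193/1417 × $11,672.70 → $9,827.47
Ending inventory (cost pool remaining) = $1,845.23
Check: goods available $11,672.70 = COGS $9,827.47 + ending $1,845.23

COGS = $9,827.47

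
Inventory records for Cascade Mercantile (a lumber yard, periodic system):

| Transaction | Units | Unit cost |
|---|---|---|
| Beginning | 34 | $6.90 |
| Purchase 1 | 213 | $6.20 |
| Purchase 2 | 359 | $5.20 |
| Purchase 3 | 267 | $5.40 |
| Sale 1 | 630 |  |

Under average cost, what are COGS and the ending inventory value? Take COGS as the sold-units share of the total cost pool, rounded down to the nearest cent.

Sale 1, sell 630: 630/873 × $4,863.80 → $3,509.95
Ending inventory (cost pool remaining) = $1,353.85

COGS = $3,509.95; ending inventory = $1,353.85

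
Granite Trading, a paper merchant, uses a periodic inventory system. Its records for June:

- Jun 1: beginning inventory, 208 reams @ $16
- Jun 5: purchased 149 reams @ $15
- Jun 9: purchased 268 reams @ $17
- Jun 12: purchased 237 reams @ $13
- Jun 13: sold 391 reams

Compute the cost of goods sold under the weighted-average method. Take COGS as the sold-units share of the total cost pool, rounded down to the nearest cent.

Jun 13, sell 391: 391/862 × $13,200.00 → $5,987.47
Ending inventory (cost pool remaining) = $7,212.53
Check: goods available $13,200.00 = COGS $5,987.47 + ending $7,212.53

COGS = $5,987.47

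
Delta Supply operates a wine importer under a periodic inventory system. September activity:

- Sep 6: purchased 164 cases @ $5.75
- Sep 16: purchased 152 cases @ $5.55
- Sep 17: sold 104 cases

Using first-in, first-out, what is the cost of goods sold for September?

Sep 17, 104 sold [FIFO — oldest first]: 104 @ $5.75 = $598.00
Ending inventory: 60 @ $5.75 + 152 @ $5.55 = $1,188.60

COGS = $598.00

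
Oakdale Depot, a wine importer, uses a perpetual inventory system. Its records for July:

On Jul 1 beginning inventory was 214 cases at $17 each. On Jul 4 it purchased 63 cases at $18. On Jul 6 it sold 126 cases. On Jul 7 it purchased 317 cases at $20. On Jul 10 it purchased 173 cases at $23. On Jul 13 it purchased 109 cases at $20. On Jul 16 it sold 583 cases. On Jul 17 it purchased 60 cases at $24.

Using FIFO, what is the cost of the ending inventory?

Ending inventory = $4,954

Jul 6, 126 sold [FIFO — oldest first]: 126 @ $17 = $2,142
Jul 16, 583 sold [FIFO — oldest first]: 88 @ $17 + 63 @ $18 + 317 @ $20 + 115 @ $23 = $11,615
Total COGS = $2,142 + $11,615 = $13,757
Ending inventory: 58 @ $23 + 109 @ $20 + 60 @ $24 = $4,954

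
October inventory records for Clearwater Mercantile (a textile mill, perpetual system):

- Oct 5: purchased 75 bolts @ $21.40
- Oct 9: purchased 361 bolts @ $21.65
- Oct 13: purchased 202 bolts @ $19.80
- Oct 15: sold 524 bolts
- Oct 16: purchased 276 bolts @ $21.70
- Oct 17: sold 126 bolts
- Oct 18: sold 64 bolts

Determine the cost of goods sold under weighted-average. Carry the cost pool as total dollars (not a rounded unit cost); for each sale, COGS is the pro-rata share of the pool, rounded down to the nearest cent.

COGS = $15,108.32

After Oct 5: 75 on hand, pool $1,605.00 (≈ $21.4000 each)
After Oct 9: 436 on hand, pool $9,420.65 (≈ $21.6070 each)
After Oct 13: 638 on hand, pool $13,420.25 (≈ $21.0349 each)
Oct 15, sell 524: 524/638 × $13,420.25 → $11,022.27
After Oct 16: 390 on hand, pool $8,387.18 (≈ $21.5056 each)
Oct 17, sell 126: 126/390 × $8,387.18 → $2,709.70
Oct 18, sell 64: 64/264 × $5,677.48 → $1,376.35
Total COGS = $11,022.27 + $2,709.70 + $1,376.35 = $15,108.32
Ending inventory (cost pool remaining) = $4,301.13
Check: goods available $19,409.45 = COGS $15,108.32 + ending $4,301.13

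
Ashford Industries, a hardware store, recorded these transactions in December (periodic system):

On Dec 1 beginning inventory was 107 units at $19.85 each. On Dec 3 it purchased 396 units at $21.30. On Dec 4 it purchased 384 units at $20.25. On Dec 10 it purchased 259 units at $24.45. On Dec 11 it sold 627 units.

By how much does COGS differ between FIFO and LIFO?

FIFO COGS: 107 @ $19.85 + 396 @ $21.30 + 124 @ $20.25 = $13,069.75
LIFO COGS: 259 @ $24.45 + 368 @ $20.25 = $13,784.55
Difference = |$13,069.75 − $13,784.55| = $714.80

$714.80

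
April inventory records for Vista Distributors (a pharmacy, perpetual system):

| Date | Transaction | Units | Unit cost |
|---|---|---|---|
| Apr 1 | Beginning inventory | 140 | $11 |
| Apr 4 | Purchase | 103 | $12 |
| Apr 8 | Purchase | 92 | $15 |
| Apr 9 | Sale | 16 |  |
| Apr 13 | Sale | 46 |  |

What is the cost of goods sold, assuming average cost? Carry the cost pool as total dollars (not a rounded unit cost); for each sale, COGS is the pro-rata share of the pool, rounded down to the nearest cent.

After Apr 1: 140 on hand, pool $1,540.00 (≈ $11.0000 each)
After Apr 4: 243 on hand, pool $2,776.00 (≈ $11.4239 each)
After Apr 8: 335 on hand, pool $4,156.00 (≈ $12.4060 each)
Apr 9, sell 16: 16/335 × $4,156.00 → $198.49
Apr 13, sell 46: 46/319 × $3,957.51 → $570.67
Total COGS = $198.49 + $570.67 = $769.16
Ending inventory (cost pool remaining) = $3,386.84
Check: goods available $4,156.00 = COGS $769.16 + ending $3,386.84

COGS = $769.16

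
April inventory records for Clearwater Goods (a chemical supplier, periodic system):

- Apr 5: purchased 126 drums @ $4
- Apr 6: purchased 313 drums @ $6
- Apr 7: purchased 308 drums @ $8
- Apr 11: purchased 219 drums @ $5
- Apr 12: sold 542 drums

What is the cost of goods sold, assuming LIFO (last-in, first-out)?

COGS = $3,649

Apr 12, 542 sold [LIFO — newest first]: 219 @ $5 + 308 @ $8 + 15 @ $6 = $3,649
Ending inventory: 126 @ $4 + 298 @ $6 = $2,292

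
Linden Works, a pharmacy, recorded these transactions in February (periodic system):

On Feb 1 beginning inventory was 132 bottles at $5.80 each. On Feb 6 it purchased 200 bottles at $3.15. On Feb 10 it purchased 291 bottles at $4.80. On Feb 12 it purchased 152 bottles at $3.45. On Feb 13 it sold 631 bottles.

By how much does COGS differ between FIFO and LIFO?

$306.60

FIFO COGS: 132 @ $5.80 + 200 @ $3.15 + 291 @ $4.80 + 8 @ $3.45 = $2,820.00
LIFO COGS: 152 @ $3.45 + 291 @ $4.80 + 188 @ $3.15 = $2,513.40
Difference = |$2,820.00 − $2,513.40| = $306.60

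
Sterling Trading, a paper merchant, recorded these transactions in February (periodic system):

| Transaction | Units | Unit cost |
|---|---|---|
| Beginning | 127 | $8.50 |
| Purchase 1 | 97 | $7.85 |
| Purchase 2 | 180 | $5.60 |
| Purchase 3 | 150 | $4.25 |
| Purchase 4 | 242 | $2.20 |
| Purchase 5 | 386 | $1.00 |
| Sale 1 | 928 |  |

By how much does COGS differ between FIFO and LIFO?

FIFO COGS: 127 @ $8.50 + 97 @ $7.85 + 180 @ $5.60 + 150 @ $4.25 + 242 @ $2.20 + 132 @ $1.00 = $4,150.85
LIFO COGS: 386 @ $1.00 + 242 @ $2.20 + 150 @ $4.25 + 150 @ $5.60 = $2,395.90
Difference = |$4,150.85 − $2,395.90| = $1,754.95

$1,754.95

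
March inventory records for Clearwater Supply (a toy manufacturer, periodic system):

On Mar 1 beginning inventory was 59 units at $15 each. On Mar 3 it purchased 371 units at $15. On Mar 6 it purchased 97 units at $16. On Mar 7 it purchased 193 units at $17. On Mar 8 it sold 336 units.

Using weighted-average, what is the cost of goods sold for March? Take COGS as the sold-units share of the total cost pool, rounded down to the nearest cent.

COGS = $5,265.40

Mar 8, sell 336: 336/720 × $11,283.00 → $5,265.40
Ending inventory (cost pool remaining) = $6,017.60
Check: goods available $11,283.00 = COGS $5,265.40 + ending $6,017.60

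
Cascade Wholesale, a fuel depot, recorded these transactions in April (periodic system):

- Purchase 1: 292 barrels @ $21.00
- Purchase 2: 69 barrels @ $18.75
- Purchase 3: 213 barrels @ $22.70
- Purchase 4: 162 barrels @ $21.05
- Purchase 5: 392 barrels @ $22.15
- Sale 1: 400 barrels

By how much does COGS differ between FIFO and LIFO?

$540.15

FIFO COGS: 292 @ $21.00 + 69 @ $18.75 + 39 @ $22.70 = $8,311.05
LIFO COGS: 392 @ $22.15 + 8 @ $21.05 = $8,851.20
Difference = |$8,311.05 − $8,851.20| = $540.15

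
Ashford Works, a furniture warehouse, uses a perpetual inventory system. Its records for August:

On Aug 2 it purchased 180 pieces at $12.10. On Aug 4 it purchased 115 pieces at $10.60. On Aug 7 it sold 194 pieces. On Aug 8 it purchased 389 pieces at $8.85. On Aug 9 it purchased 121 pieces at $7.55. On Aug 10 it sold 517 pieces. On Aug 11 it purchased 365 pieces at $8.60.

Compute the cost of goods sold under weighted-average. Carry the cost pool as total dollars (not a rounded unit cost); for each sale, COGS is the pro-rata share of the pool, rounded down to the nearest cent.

COGS = $6,904.08

After Aug 2: 180 on hand, pool $2,178.00 (≈ $12.1000 each)
After Aug 4: 295 on hand, pool $3,397.00 (≈ $11.5153 each)
Aug 7, sell 194: 194/295 × $3,397.00 → $2,233.95
After Aug 8: 490 on hand, pool $4,605.70 (≈ $9.3994 each)
After Aug 9: 611 on hand, pool $5,519.25 (≈ $9.0331 each)
Aug 10, sell 517: 517/611 × $5,519.25 → $4,670.13
After Aug 11: 459 on hand, pool $3,988.12 (≈ $8.6887 each)
Total COGS = $2,233.95 + $4,670.13 = $6,904.08
Ending inventory (cost pool remaining) = $3,988.12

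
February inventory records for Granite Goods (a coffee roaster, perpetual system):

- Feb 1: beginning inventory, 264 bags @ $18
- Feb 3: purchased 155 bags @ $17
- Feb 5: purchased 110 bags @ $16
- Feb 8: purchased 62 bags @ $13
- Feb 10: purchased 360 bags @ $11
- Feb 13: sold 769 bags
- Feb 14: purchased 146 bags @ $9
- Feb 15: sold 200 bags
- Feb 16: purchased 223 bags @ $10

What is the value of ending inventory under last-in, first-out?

Ending inventory = $4,534

Feb 13, 769 sold [LIFO — newest first]: 360 @ $11 + 62 @ $13 + 110 @ $16 + 155 @ $17 + 82 @ $18 = $10,637
Feb 15, 200 sold [LIFO — newest first]: 146 @ $9 + 54 @ $18 = $2,286
Total COGS = $10,637 + $2,286 = $12,923
Ending inventory: 128 @ $18 + 223 @ $10 = $4,534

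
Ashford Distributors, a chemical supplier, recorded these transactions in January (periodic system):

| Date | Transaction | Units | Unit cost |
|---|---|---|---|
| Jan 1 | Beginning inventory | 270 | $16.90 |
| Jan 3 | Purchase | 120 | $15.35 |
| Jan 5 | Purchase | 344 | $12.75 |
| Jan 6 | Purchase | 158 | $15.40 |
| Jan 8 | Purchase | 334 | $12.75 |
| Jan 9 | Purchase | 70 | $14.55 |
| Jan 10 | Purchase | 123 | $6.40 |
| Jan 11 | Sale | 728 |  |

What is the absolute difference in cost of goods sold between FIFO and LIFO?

$1,668.85

FIFO COGS: 270 @ $16.90 + 120 @ $15.35 + 338 @ $12.75 = $10,714.50
LIFO COGS: 123 @ $6.40 + 70 @ $14.55 + 334 @ $12.75 + 158 @ $15.40 + 43 @ $12.75 = $9,045.65
Difference = |$10,714.50 − $9,045.65| = $1,668.85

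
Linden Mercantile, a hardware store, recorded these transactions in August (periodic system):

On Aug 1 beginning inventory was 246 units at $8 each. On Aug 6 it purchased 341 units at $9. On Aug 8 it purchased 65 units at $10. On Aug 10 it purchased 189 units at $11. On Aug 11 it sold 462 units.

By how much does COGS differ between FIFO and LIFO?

FIFO COGS: 246 @ $8 + 216 @ $9 = $3,912
LIFO COGS: 189 @ $11 + 65 @ $10 + 208 @ $9 = $4,601
Difference = |$3,912 − $4,601| = $689

$689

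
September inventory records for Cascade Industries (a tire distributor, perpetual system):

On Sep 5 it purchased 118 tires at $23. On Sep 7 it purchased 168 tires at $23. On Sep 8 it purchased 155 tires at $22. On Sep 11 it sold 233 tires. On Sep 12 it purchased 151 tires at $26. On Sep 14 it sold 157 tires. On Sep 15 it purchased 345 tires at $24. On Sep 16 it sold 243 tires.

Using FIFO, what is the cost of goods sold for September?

Sep 11, 233 sold [FIFO — oldest first]: 118 @ $23 + 115 @ $23 = $5,359
Sep 14, 157 sold [FIFO — oldest first]: 53 @ $23 + 104 @ $22 = $3,507
Sep 16, 243 sold [FIFO — oldest first]: 51 @ $22 + 151 @ $26 + 41 @ $24 = $6,032
Total COGS = $5,359 + $3,507 + $6,032 = $14,898
Ending inventory: 304 @ $24 = $7,296
Check: goods available $22,194 = COGS $14,898 + ending $7,296

COGS = $14,898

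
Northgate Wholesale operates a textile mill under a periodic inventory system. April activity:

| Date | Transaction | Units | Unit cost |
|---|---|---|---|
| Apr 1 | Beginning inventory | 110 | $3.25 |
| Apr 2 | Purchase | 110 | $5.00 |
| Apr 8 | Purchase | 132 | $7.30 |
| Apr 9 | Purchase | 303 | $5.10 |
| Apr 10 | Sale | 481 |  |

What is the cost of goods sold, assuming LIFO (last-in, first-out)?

COGS = $2,738.90

Apr 10, 481 sold [LIFO — newest first]: 303 @ $5.10 + 132 @ $7.30 + 46 @ $5.00 = $2,738.90
Ending inventory: 110 @ $3.25 + 64 @ $5.00 = $677.50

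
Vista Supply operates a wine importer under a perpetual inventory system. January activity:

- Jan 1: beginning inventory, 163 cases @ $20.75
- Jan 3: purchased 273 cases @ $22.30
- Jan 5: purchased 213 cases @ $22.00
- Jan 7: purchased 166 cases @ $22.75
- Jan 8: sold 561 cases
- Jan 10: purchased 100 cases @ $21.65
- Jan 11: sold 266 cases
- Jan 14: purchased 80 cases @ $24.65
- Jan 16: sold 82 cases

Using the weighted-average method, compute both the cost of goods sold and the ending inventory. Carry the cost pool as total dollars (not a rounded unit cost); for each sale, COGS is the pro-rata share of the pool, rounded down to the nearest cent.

COGS = $20,073.47; ending inventory = $1,996.18

After Jan 1: 163 on hand, pool $3,382.25 (≈ $20.7500 each)
After Jan 3: 436 on hand, pool $9,470.15 (≈ $21.7205 each)
After Jan 5: 649 on hand, pool $14,156.15 (≈ $21.8122 each)
After Jan 7: 815 on hand, pool $17,932.65 (≈ $22.0033 each)
Jan 8, sell 561: 561/815 × $17,932.65 → $12,343.82
After Jan 10: 354 on hand, pool $7,753.83 (≈ $21.9035 each)
Jan 11, sell 266: 266/354 × $7,753.83 → $5,826.32
After Jan 14: 168 on hand, pool $3,899.51 (≈ $23.2114 each)
Jan 16, sell 82: 82/168 × $3,899.51 → $1,903.33
Total COGS = $12,343.82 + $5,826.32 + $1,903.33 = $20,073.47
Ending inventory (cost pool remaining) = $1,996.18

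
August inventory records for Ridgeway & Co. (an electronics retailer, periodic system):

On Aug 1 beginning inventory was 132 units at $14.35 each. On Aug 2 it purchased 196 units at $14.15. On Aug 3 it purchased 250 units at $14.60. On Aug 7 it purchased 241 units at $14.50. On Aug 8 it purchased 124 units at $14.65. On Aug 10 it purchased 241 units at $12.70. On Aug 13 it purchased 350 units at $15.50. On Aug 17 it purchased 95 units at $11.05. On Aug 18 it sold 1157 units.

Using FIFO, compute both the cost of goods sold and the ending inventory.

COGS = $16,346.50; ending inventory = $6,817.65

Aug 18, 1157 sold [FIFO — oldest first]: 132 @ $14.35 + 196 @ $14.15 + 250 @ $14.60 + 241 @ $14.50 + 124 @ $14.65 + 214 @ $12.70 = $16,346.50
Ending inventory: 27 @ $12.70 + 350 @ $15.50 + 95 @ $11.05 = $6,817.65
Check: goods available $23,164.15 = COGS $16,346.50 + ending $6,817.65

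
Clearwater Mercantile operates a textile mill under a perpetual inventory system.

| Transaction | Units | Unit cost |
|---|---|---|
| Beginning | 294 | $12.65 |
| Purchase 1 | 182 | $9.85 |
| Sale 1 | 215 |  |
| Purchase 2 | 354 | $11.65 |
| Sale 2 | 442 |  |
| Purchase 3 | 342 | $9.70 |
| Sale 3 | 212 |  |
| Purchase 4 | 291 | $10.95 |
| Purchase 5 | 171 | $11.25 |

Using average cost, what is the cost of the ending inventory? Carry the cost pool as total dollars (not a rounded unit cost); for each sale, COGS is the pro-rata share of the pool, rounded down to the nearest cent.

After Beginning: 294 on hand, pool $3,719.10 (≈ $12.6500 each)
After Purchase 1: 476 on hand, pool $5,511.80 (≈ $11.5794 each)
Sale 1, sell 215: 215/476 × $5,511.80 → $2,489.57
After Purchase 2: 615 on hand, pool $7,146.33 (≈ $11.6200 each)
Sale 2, sell 442: 442/615 × $7,146.33 → $5,136.06
After Purchase 3: 515 on hand, pool $5,327.67 (≈ $10.3450 each)
Sale 3, sell 212: 212/515 × $5,327.67 → $2,193.13
After Purchase 4: 594 on hand, pool $6,320.99 (≈ $10.6414 each)
After Purchase 5: 765 on hand, pool $8,244.74 (≈ $10.7774 each)
Total COGS = $2,489.57 + $5,136.06 + $2,193.13 = $9,818.76
Ending inventory (cost pool remaining) = $8,244.74
Check: goods available $18,063.50 = COGS $9,818.76 + ending $8,244.74

Ending inventory = $8,244.74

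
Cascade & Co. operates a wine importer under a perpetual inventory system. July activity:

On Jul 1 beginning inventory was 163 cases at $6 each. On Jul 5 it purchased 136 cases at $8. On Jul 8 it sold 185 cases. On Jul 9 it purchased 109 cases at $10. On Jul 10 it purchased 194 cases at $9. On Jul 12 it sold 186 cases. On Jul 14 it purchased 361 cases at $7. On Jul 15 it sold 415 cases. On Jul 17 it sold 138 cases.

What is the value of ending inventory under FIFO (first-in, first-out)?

Ending inventory = $273

Jul 8, 185 sold [FIFO — oldest first]: 163 @ $6 + 22 @ $8 = $1,154
Jul 12, 186 sold [FIFO — oldest first]: 114 @ $8 + 72 @ $10 = $1,632
Jul 15, 415 sold [FIFO — oldest first]: 37 @ $10 + 194 @ $9 + 184 @ $7 = $3,404
Jul 17, 138 sold [FIFO — oldest first]: 138 @ $7 = $966
Total COGS = $1,154 + $1,632 + $3,404 + $966 = $7,156
Ending inventory: 39 @ $7 = $273
Check: goods available $7,429 = COGS $7,156 + ending $273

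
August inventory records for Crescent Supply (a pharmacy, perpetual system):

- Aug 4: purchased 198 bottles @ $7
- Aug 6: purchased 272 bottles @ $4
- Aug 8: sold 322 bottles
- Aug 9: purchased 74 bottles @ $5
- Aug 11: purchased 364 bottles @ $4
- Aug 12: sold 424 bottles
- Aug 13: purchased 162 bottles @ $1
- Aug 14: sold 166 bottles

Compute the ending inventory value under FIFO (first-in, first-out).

Aug 8, 322 sold [FIFO — oldest first]: 198 @ $7 + 124 @ $4 = $1,882
Aug 12, 424 sold [FIFO — oldest first]: 148 @ $4 + 74 @ $5 + 202 @ $4 = $1,770
Aug 14, 166 sold [FIFO — oldest first]: 162 @ $4 + 4 @ $1 = $652
Total COGS = $1,882 + $1,770 + $652 = $4,304
Ending inventory: 158 @ $1 = $158
Check: goods available $4,462 = COGS $4,304 + ending $158

Ending inventory = $158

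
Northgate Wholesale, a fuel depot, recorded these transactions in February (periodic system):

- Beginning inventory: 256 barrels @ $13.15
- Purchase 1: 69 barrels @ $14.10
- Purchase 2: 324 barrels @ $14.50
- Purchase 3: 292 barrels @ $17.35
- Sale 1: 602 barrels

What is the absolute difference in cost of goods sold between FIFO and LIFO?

FIFO COGS: 256 @ $13.15 + 69 @ $14.10 + 277 @ $14.50 = $8,355.80
LIFO COGS: 292 @ $17.35 + 310 @ $14.50 = $9,561.20
Difference = |$8,355.80 − $9,561.20| = $1,205.40

$1,205.40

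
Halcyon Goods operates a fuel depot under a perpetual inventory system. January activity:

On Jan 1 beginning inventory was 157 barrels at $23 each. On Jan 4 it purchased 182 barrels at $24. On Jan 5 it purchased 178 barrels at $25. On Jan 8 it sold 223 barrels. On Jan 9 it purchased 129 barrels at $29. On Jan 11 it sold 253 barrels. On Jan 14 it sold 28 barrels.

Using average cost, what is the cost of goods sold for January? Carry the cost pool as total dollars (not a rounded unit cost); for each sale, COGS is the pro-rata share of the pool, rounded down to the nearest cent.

After Jan 1: 157 on hand, pool $3,611.00 (≈ $23.0000 each)
After Jan 4: 339 on hand, pool $7,979.00 (≈ $23.5369 each)
After Jan 5: 517 on hand, pool $12,429.00 (≈ $24.0406 each)
Jan 8, sell 223: 223/517 × $12,429.00 → $5,361.05
After Jan 9: 423 on hand, pool $10,808.95 (≈ $25.5531 each)
Jan 11, sell 253: 253/423 × $10,808.95 → $6,464.92
Jan 14, sell 28: 28/170 × $4,344.03 → $715.48
Total COGS = $5,361.05 + $6,464.92 + $715.48 = $12,541.45
Ending inventory (cost pool remaining) = $3,628.55
Check: goods available $16,170.00 = COGS $12,541.45 + ending $3,628.55

COGS = $12,541.45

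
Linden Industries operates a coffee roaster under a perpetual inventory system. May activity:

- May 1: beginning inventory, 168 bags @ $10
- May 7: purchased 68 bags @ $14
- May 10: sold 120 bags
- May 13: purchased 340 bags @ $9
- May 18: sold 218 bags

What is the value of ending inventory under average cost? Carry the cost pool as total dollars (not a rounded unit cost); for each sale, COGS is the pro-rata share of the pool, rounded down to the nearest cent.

Ending inventory = $2,272.33

After May 1: 168 on hand, pool $1,680.00 (≈ $10.0000 each)
After May 7: 236 on hand, pool $2,632.00 (≈ $11.1525 each)
May 10, sell 120: 120/236 × $2,632.00 → $1,338.30
After May 13: 456 on hand, pool $4,353.70 (≈ $9.5476 each)
May 18, sell 218: 218/456 × $4,353.70 → $2,081.37
Total COGS = $1,338.30 + $2,081.37 = $3,419.67
Ending inventory (cost pool remaining) = $2,272.33
Check: goods available $5,692.00 = COGS $3,419.67 + ending $2,272.33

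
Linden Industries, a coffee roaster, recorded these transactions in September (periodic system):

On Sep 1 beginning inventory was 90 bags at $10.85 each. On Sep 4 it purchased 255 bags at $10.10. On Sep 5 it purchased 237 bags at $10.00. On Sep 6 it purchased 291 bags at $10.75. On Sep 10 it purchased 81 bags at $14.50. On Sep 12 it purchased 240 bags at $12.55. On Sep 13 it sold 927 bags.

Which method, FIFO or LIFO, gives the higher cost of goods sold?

FIFO COGS: 90 @ $10.85 + 255 @ $10.10 + 237 @ $10.00 + 291 @ $10.75 + 54 @ $14.50 = $9,833.25
LIFO COGS: 240 @ $12.55 + 81 @ $14.50 + 291 @ $10.75 + 237 @ $10.00 + 78 @ $10.10 = $10,472.55

LIFO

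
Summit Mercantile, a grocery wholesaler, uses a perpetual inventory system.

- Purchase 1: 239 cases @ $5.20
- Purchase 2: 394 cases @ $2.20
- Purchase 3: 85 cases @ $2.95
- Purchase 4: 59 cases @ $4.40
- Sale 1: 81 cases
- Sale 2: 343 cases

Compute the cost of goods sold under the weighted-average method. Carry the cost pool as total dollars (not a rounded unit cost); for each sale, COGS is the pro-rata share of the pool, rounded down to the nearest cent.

After Purchase 1: 239 on hand, pool $1,242.80 (≈ $5.2000 each)
After Purchase 2: 633 on hand, pool $2,109.60 (≈ $3.3327 each)
After Purchase 3: 718 on hand, pool $2,360.35 (≈ $3.2874 each)
After Purchase 4: 777 on hand, pool $2,619.95 (≈ $3.3719 each)
Sale 1, sell 81: 81/777 × $2,619.95 → $273.12
Sale 2, sell 343: 343/696 × $2,346.83 → $1,156.55
Total COGS = $273.12 + $1,156.55 = $1,429.67
Ending inventory (cost pool remaining) = $1,190.28
Check: goods available $2,619.95 = COGS $1,429.67 + ending $1,190.28

COGS = $1,429.67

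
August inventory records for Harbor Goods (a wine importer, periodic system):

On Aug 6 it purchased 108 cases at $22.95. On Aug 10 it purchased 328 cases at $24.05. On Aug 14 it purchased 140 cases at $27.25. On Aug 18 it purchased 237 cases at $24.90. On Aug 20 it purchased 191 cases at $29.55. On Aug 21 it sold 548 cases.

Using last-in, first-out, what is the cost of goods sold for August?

COGS = $14,815.35

Aug 21, 548 sold [LIFO — newest first]: 191 @ $29.55 + 237 @ $24.90 + 120 @ $27.25 = $14,815.35
Ending inventory: 108 @ $22.95 + 328 @ $24.05 + 20 @ $27.25 = $10,912.00
Check: goods available $25,727.35 = COGS $14,815.35 + ending $10,912.00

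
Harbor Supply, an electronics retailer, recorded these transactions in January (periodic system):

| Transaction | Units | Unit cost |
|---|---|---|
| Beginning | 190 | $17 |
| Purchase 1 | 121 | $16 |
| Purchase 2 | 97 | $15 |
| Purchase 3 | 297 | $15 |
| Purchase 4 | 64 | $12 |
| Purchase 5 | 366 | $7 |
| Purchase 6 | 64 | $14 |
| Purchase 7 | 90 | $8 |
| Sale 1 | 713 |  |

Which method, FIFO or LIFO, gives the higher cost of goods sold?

FIFO

FIFO COGS: 190 @ $17 + 121 @ $16 + 97 @ $15 + 297 @ $15 + 8 @ $12 = $11,172
LIFO COGS: 90 @ $8 + 64 @ $14 + 366 @ $7 + 64 @ $12 + 129 @ $15 = $6,881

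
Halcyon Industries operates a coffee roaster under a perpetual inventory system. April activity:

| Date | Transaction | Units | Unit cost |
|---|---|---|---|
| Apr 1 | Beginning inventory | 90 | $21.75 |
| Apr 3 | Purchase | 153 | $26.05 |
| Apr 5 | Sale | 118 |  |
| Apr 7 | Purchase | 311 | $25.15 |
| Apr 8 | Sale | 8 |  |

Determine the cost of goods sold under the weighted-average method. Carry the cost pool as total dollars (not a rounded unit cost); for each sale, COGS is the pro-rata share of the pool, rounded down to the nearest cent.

After Apr 1: 90 on hand, pool $1,957.50 (≈ $21.7500 each)
After Apr 3: 243 on hand, pool $5,943.15 (≈ $24.4574 each)
Apr 5, sell 118: 118/243 × $5,943.15 → $2,885.97
After Apr 7: 436 on hand, pool $10,878.83 (≈ $24.9514 each)
Apr 8, sell 8: 8/436 × $10,878.83 → $199.61
Total COGS = $2,885.97 + $199.61 = $3,085.58
Ending inventory (cost pool remaining) = $10,679.22

COGS = $3,085.58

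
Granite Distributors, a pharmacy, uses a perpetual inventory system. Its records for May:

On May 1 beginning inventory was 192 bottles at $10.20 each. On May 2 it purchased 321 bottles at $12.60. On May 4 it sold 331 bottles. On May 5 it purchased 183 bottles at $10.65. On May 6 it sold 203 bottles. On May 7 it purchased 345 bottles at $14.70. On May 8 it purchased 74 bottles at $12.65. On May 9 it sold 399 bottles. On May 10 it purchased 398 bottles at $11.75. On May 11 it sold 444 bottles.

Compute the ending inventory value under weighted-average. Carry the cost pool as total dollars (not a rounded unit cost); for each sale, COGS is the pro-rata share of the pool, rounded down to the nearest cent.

Ending inventory = $1,670.80

After May 1: 192 on hand, pool $1,958.40 (≈ $10.2000 each)
After May 2: 513 on hand, pool $6,003.00 (≈ $11.7018 each)
May 4, sell 331: 331/513 × $6,003.00 → $3,873.28
After May 5: 365 on hand, pool $4,078.67 (≈ $11.1744 each)
May 6, sell 203: 203/365 × $4,078.67 → $2,268.41
After May 7: 507 on hand, pool $6,881.76 (≈ $13.5735 each)
After May 8: 581 on hand, pool $7,817.86 (≈ $13.4559 each)
May 9, sell 399: 399/581 × $7,817.86 → $5,368.89
After May 10: 580 on hand, pool $7,125.47 (≈ $12.2853 each)
May 11, sell 444: 444/580 × $7,125.47 → $5,454.67
Total COGS = $3,873.28 + $2,268.41 + $5,368.89 + $5,454.67 = $16,965.25
Ending inventory (cost pool remaining) = $1,670.80
Check: goods available $18,636.05 = COGS $16,965.25 + ending $1,670.80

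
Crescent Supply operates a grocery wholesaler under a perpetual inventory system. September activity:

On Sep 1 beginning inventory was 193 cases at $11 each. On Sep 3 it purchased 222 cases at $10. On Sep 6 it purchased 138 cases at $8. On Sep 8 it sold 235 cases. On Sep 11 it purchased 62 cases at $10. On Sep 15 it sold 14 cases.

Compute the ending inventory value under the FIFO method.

Sep 8, 235 sold [FIFO — oldest first]: 193 @ $11 + 42 @ $10 = $2,543
Sep 15, 14 sold [FIFO — oldest first]: 14 @ $10 = $140
Total COGS = $2,543 + $140 = $2,683
Ending inventory: 166 @ $10 + 138 @ $8 + 62 @ $10 = $3,384

Ending inventory = $3,384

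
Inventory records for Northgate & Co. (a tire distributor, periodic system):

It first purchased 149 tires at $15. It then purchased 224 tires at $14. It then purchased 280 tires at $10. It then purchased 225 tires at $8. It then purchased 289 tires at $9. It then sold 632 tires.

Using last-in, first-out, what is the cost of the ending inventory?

Sale 1 (632) [LIFO — newest first]: 289 @ $9 + 225 @ $8 + 118 @ $10 = $5,581
Ending inventory: 149 @ $15 + 224 @ $14 + 162 @ $10 = $6,991

Ending inventory = $6,991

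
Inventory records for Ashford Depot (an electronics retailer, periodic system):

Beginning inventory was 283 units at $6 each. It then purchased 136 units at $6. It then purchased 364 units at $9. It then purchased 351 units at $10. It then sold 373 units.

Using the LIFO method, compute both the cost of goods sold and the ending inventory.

COGS = $3,708; ending inventory = $5,592

Sale 1 (373) [LIFO — newest first]: 351 @ $10 + 22 @ $9 = $3,708
Ending inventory: 283 @ $6 + 136 @ $6 + 342 @ $9 = $5,592
Check: goods available $9,300 = COGS $3,708 + ending $5,592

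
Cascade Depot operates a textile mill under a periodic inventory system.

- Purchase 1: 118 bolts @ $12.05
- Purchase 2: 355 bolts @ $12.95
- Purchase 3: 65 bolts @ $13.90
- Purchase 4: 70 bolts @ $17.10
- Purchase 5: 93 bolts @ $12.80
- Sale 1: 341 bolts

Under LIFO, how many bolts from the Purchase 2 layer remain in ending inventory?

242

Sale 1 (341) [LIFO — newest first]: 93 @ $12.80 + 70 @ $17.10 + 65 @ $13.90 + 113 @ $12.95 = $4,754.25
Ending inventory: 118 @ $12.05 + 242 @ $12.95 = $4,555.80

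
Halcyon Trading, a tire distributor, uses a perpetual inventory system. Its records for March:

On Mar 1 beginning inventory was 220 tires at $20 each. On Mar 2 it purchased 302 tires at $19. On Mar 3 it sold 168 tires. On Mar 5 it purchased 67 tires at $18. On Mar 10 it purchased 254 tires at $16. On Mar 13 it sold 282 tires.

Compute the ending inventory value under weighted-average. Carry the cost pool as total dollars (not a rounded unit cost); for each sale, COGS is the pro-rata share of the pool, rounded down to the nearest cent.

After Mar 1: 220 on hand, pool $4,400.00 (≈ $20.0000 each)
After Mar 2: 522 on hand, pool $10,138.00 (≈ $19.4215 each)
Mar 3, sell 168: 168/522 × $10,138.00 → $3,262.80
After Mar 5: 421 on hand, pool $8,081.20 (≈ $19.1952 each)
After Mar 10: 675 on hand, pool $12,145.20 (≈ $17.9929 each)
Mar 13, sell 282: 282/675 × $12,145.20 → $5,073.99
Total COGS = $3,262.80 + $5,073.99 = $8,336.79
Ending inventory (cost pool remaining) = $7,071.21
Check: goods available $15,408.00 = COGS $8,336.79 + ending $7,071.21

Ending inventory = $7,071.21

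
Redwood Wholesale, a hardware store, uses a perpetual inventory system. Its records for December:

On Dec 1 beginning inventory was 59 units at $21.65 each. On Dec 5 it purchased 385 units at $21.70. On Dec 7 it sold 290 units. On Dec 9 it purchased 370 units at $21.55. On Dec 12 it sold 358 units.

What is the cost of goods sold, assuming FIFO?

Dec 7, 290 sold [FIFO — oldest first]: 59 @ $21.65 + 231 @ $21.70 = $6,290.05
Dec 12, 358 sold [FIFO — oldest first]: 154 @ $21.70 + 204 @ $21.55 = $7,738.00
Total COGS = $6,290.05 + $7,738.00 = $14,028.05
Ending inventory: 166 @ $21.55 = $3,577.30
Check: goods available $17,605.35 = COGS $14,028.05 + ending $3,577.30

COGS = $14,028.05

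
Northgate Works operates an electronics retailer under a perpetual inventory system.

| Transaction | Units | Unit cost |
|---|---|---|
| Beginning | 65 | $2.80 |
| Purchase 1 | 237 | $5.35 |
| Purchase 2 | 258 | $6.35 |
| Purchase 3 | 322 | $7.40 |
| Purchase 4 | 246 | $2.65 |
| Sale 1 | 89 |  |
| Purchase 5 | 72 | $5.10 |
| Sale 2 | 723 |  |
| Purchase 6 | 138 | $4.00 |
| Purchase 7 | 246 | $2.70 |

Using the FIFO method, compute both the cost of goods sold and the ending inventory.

COGS = $4,953.05; ending inventory = $2,753.30

Sale 1 (89) [FIFO — oldest first]: 65 @ $2.80 + 24 @ $5.35 = $310.40
Sale 2 (723) [FIFO — oldest first]: 213 @ $5.35 + 258 @ $6.35 + 252 @ $7.40 = $4,642.65
Total COGS = $310.40 + $4,642.65 = $4,953.05
Ending inventory: 70 @ $7.40 + 246 @ $2.65 + 72 @ $5.10 + 138 @ $4.00 + 246 @ $2.70 = $2,753.30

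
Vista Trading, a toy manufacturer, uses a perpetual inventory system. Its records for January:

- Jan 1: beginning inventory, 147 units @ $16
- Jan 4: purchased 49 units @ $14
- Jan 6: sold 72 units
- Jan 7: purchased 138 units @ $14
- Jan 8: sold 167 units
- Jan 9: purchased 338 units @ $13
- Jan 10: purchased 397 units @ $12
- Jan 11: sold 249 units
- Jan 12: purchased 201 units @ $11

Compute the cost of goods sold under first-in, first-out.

COGS = $6,972

Jan 6, 72 sold [FIFO — oldest first]: 72 @ $16 = $1,152
Jan 8, 167 sold [FIFO — oldest first]: 75 @ $16 + 49 @ $14 + 43 @ $14 = $2,488
Jan 11, 249 sold [FIFO — oldest first]: 95 @ $14 + 154 @ $13 = $3,332
Total COGS = $1,152 + $2,488 + $3,332 = $6,972
Ending inventory: 184 @ $13 + 397 @ $12 + 201 @ $11 = $9,367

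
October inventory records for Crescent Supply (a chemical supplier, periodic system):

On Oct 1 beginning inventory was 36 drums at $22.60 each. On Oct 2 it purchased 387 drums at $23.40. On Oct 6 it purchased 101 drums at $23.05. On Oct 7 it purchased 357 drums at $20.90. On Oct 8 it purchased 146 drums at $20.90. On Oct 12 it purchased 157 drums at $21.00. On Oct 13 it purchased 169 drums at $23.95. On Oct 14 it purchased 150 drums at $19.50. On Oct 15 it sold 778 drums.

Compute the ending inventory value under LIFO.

Ending inventory = $16,398.35

Oct 15, 778 sold [LIFO — newest first]: 150 @ $19.50 + 169 @ $23.95 + 157 @ $21.00 + 146 @ $20.90 + 156 @ $20.90 = $16,581.35
Ending inventory: 36 @ $22.60 + 387 @ $23.40 + 101 @ $23.05 + 201 @ $20.90 = $16,398.35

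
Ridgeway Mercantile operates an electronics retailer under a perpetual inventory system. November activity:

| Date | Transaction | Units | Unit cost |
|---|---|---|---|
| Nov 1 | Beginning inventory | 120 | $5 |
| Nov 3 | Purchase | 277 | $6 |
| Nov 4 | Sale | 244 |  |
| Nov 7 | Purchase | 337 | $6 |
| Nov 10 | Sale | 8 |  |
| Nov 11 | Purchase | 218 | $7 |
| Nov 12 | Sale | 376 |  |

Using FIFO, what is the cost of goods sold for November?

COGS = $3,648

Nov 4, 244 sold [FIFO — oldest first]: 120 @ $5 + 124 @ $6 = $1,344
Nov 10, 8 sold [FIFO — oldest first]: 8 @ $6 = $48
Nov 12, 376 sold [FIFO — oldest first]: 145 @ $6 + 231 @ $6 = $2,256
Total COGS = $1,344 + $48 + $2,256 = $3,648
Ending inventory: 106 @ $6 + 218 @ $7 = $2,162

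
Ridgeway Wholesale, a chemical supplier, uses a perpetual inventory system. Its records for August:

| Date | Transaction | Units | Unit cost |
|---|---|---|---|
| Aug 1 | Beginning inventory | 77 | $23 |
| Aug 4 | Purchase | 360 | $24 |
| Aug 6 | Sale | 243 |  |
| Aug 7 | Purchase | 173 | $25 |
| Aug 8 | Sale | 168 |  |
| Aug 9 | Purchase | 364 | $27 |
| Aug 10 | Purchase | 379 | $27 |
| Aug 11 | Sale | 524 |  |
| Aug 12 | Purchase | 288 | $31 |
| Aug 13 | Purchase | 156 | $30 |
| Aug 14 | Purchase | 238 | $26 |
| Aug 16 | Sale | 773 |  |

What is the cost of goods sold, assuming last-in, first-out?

Aug 6, 243 sold [LIFO — newest first]: 243 @ $24 = $5,832
Aug 8, 168 sold [LIFO — newest first]: 168 @ $25 = $4,200
Aug 11, 524 sold [LIFO — newest first]: 379 @ $27 + 145 @ $27 = $14,148
Aug 16, 773 sold [LIFO — newest first]: 238 @ $26 + 156 @ $30 + 288 @ $31 + 91 @ $27 = $22,253
Total COGS = $5,832 + $4,200 + $14,148 + $22,253 = $46,433
Ending inventory: 77 @ $23 + 117 @ $24 + 5 @ $25 + 128 @ $27 = $8,160

COGS = $46,433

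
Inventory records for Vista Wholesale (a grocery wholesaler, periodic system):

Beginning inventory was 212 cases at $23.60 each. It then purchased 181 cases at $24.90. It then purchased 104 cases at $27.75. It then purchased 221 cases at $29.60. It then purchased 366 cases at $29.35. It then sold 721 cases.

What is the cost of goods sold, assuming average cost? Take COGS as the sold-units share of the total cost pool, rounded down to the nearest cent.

Sale 1, sell 721: 721/1084 × $29,679.80 → $19,740.90
Ending inventory (cost pool remaining) = $9,938.90

COGS = $19,740.90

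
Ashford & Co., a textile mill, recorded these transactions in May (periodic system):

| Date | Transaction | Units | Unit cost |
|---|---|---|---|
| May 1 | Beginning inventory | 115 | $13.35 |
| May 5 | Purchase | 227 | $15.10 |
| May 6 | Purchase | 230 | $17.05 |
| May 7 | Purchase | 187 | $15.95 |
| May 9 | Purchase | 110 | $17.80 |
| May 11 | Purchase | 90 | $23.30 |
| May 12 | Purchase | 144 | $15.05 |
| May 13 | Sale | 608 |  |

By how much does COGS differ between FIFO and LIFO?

FIFO COGS: 115 @ $13.35 + 227 @ $15.10 + 230 @ $17.05 + 36 @ $15.95 = $9,458.65
LIFO COGS: 144 @ $15.05 + 90 @ $23.30 + 110 @ $17.80 + 187 @ $15.95 + 77 @ $17.05 = $10,517.70
Difference = |$9,458.65 − $10,517.70| = $1,059.05

$1,059.05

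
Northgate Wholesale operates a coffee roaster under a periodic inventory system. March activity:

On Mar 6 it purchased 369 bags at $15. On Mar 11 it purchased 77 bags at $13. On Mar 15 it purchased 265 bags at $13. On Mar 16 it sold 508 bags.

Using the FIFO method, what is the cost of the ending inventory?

Mar 16, 508 sold [FIFO — oldest first]: 369 @ $15 + 77 @ $13 + 62 @ $13 = $7,342
Ending inventory: 203 @ $13 = $2,639

Ending inventory = $2,639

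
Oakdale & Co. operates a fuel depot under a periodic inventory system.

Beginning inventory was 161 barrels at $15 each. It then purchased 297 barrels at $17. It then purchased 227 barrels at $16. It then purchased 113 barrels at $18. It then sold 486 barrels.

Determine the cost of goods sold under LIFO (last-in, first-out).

COGS = $8,148

Sale 1 (486) [LIFO — newest first]: 113 @ $18 + 227 @ $16 + 146 @ $17 = $8,148
Ending inventory: 161 @ $15 + 151 @ $17 = $4,982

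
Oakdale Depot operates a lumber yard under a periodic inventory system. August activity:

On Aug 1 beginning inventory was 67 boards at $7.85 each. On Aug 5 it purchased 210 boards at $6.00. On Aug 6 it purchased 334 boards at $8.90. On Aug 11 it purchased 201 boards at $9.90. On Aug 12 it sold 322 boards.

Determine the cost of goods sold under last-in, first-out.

COGS = $3,066.80

Aug 12, 322 sold [LIFO — newest first]: 201 @ $9.90 + 121 @ $8.90 = $3,066.80
Ending inventory: 67 @ $7.85 + 210 @ $6.00 + 213 @ $8.90 = $3,681.65
Check: goods available $6,748.45 = COGS $3,066.80 + ending $3,681.65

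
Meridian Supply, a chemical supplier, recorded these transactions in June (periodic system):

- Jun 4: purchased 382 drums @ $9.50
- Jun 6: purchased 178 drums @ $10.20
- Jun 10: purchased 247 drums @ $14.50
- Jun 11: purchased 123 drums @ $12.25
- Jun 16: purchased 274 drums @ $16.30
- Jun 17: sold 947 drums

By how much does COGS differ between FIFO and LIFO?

$1,747.60

FIFO COGS: 382 @ $9.50 + 178 @ $10.20 + 247 @ $14.50 + 123 @ $12.25 + 17 @ $16.30 = $10,809.95
LIFO COGS: 274 @ $16.30 + 123 @ $12.25 + 247 @ $14.50 + 178 @ $10.20 + 125 @ $9.50 = $12,557.55
Difference = |$10,809.95 − $12,557.55| = $1,747.60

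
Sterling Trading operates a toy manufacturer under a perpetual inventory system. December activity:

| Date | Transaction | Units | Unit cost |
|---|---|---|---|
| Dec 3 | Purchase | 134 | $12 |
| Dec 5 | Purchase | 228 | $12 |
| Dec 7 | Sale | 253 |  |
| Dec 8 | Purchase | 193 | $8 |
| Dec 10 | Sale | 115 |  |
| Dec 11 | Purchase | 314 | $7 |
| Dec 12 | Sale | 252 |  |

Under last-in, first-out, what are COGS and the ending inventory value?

COGS = $5,720; ending inventory = $2,366

Dec 7, 253 sold [LIFO — newest first]: 228 @ $12 + 25 @ $12 = $3,036
Dec 10, 115 sold [LIFO — newest first]: 115 @ $8 = $920
Dec 12, 252 sold [LIFO — newest first]: 252 @ $7 = $1,764
Total COGS = $3,036 + $920 + $1,764 = $5,720
Ending inventory: 109 @ $12 + 78 @ $8 + 62 @ $7 = $2,366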